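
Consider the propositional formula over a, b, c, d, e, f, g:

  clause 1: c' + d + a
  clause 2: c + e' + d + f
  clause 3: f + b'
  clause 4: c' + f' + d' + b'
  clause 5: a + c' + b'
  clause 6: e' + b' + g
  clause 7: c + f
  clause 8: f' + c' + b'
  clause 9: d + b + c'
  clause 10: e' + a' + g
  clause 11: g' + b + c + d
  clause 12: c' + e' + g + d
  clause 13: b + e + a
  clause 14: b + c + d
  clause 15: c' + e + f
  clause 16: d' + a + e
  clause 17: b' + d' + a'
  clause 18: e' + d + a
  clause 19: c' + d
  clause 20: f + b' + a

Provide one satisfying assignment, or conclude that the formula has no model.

a ↦ 0; b ↦ 0; c ↦ 0; d ↦ 1; e ↦ 1; f ↦ 1; g ↦ 1

Branch on f: set f = 1.
Branch on c: set c = 0.
Branch on b: set b = 0.
The clause (d) is unit, so d = 1.
Branch on e: set e = 1.
Branch on a: set a = 0.
All clauses hold; g can take either value.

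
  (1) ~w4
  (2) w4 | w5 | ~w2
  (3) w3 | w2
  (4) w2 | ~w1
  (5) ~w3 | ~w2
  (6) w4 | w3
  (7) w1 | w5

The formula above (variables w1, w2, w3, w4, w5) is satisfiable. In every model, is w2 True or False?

Suppose w2 = 1.
The clause (~w4) is unit, so w4 = 0.
The clause (w5) is unit, so w5 = 1.
The clause (~w3) is unit, so w3 = 0.
But (w3) is also a unit clause — contradiction.
So every satisfying assignment has w2 = False.

False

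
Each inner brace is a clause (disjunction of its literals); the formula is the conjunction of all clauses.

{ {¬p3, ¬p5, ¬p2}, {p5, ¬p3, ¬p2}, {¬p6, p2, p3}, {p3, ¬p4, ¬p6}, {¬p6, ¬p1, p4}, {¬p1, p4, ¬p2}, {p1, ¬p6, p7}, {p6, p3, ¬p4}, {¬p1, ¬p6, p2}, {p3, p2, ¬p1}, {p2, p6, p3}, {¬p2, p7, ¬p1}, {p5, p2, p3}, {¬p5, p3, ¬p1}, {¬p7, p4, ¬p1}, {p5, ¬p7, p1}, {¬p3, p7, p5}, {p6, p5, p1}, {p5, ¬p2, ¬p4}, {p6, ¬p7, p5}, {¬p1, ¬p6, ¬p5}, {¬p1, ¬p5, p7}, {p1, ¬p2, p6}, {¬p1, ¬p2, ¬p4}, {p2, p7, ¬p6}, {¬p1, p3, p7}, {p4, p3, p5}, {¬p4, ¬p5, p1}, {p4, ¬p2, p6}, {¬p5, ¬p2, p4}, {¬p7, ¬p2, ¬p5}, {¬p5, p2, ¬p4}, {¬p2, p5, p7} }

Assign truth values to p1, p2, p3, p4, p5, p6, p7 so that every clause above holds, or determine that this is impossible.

p1=False, p2=False, p3=True, p4=False, p5=True, p6=False, p7=True

Branch on p3: set p3 = True.
Branch on p5: set p5 = True.
(¬p2) alone gives p2 = False.
(¬p4) alone gives p4 = False.
Branch on p6: set p6 = False.
Branch on p7: set p7 = True.
(¬p1) alone gives p1 = False.
Every clause now holds.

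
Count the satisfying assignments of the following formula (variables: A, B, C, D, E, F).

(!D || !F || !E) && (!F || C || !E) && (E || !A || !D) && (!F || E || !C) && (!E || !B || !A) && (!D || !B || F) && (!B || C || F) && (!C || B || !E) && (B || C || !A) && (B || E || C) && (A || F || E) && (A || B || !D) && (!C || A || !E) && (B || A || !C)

There are 2^6 = 64 truth assignments over (A, B, C, D, E, F).
Split on D. With D = true, the clauses containing D are satisfied and !D drops from the rest; 1 of the 2^5 = 32 assignments to the other variables satisfy what remains.
With D = false, by the same count on the reduced clause set, 5 assignments work.
(One model: A=F, B=F, C=F, D=F, E=T, F=F.)
Total: 1 + 5 = 6.

6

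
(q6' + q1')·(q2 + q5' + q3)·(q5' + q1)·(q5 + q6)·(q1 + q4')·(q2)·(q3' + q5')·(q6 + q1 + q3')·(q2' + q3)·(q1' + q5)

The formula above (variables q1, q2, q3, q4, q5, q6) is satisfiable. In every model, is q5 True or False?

False

Suppose q5 = 1.
(q1) alone gives q1 = 1.
(q6') alone gives q6 = 0.
(q2) alone gives q2 = 1.
(q3') alone gives q3 = 0.
That conflicts with the unit clause (q3).
So every satisfying assignment has q5 = False.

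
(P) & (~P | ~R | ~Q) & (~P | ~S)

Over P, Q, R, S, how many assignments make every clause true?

There are 2^4 = 16 truth assignments over (P, Q, R, S).
Check each against the 3 clauses (columns in the order P, Q, R, S):
  F F F F  ✗ fails (P)
  F F F T  ✗ fails (P)
  F F T F  ✗ fails (P)
  F F T T  ✗ fails (P)
  F T F F  ✗ fails (P)
  F T F T  ✗ fails (P)
  F T T F  ✗ fails (P)
  F T T T  ✗ fails (P)
  T F F F  ✓ satisfies all
  T F F T  ✗ fails (~P | ~S)
  T F T F  ✓ satisfies all
  T F T T  ✗ fails (~P | ~S)
  T T F F  ✓ satisfies all
  T T F T  ✗ fails (~P | ~S)
  T T T F  ✗ fails (~P | ~R | ~Q)
  T T T T  ✗ fails (~P | ~R | ~Q)
3 of the 16 rows are models.

3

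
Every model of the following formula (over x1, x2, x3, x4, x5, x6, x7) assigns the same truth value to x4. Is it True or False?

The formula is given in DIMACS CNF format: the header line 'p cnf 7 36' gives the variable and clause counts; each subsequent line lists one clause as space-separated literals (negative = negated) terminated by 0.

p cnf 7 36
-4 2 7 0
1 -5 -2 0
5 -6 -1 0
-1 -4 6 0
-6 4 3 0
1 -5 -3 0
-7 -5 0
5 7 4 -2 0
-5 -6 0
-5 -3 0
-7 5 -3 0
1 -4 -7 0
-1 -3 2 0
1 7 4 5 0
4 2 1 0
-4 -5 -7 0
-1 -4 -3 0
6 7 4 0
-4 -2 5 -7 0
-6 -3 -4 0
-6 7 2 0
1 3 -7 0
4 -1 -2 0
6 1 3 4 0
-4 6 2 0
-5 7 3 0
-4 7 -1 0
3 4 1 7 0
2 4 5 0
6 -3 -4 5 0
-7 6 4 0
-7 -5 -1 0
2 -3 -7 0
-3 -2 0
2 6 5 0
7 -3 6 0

Suppose x4 = False.
Suppose x6 = False.
From the singleton clause (x7), x7 = True.
Now (¬x7) is unsatisfied and unit — conflict.
Undo x6 and try x6 = True.
From the singleton clause (x3), x3 = True.
From the singleton clause (¬x5), x5 = False.
From the singleton clause (¬x1), x1 = False.
From the singleton clause (¬x7), x7 = False.
Now (x7) is unsatisfied and unit — conflict.
Either choice for x6 ends in contradiction.
So every satisfying assignment has x4 = True.

True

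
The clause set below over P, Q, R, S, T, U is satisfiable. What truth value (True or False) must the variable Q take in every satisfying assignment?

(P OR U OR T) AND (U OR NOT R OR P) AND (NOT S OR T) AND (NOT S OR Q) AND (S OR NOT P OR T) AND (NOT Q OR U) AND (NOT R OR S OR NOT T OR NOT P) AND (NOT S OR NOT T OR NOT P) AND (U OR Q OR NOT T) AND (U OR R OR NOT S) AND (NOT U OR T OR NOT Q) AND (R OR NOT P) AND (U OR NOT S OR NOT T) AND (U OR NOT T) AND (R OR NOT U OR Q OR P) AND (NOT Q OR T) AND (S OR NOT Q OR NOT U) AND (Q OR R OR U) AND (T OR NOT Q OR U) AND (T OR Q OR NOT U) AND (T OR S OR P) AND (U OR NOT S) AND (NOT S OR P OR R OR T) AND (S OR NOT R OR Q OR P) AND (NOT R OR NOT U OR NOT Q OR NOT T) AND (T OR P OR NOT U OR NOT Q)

True

Suppose Q = false.
Unit clause (NOT S) forces S = false.
Branch on P: set P = false.
Unit clause (T) forces T = true.
Unit clause (U) forces U = true.
Unit clause (R) forces R = true.
But (NOT R) is also a unit clause — contradiction.
That branch fails; take P = true instead.
Unit clause (T) forces T = true.
Unit clause (NOT R) forces R = false.
But (R) is also a unit clause — contradiction.
Neither P = true nor P = false works.
So every satisfying assignment has Q = True.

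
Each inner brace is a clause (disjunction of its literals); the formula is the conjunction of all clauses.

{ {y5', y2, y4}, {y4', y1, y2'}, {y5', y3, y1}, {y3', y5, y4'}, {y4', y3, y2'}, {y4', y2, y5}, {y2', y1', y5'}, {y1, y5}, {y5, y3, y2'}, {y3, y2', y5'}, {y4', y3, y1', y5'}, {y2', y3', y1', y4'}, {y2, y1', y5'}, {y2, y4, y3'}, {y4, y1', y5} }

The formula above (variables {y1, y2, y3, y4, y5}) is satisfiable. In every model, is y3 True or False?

True

Suppose y3 = 0.
Suppose y5 = 0.
From the singleton clause (y1), y1 = 1.
From the singleton clause (y2'), y2 = 0.
From the singleton clause (y4'), y4 = 0.
That conflicts with the unit clause (y4).
That branch fails; take y5 = 1 instead.
From the singleton clause (y1), y1 = 1.
From the singleton clause (y2'), y2 = 0.
That conflicts with the unit clause (y2).
Neither y5 = 1 nor y5 = 0 works.
So every satisfying assignment has y3 = True.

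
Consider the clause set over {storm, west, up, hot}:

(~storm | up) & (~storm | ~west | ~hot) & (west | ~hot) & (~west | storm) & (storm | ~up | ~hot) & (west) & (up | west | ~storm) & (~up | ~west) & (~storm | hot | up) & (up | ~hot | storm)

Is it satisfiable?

(west) alone gives west = 1.
(storm) alone gives storm = 1.
(up) alone gives up = 1.
But (~up) is also a unit clause — contradiction.
No assignment satisfies every clause.

No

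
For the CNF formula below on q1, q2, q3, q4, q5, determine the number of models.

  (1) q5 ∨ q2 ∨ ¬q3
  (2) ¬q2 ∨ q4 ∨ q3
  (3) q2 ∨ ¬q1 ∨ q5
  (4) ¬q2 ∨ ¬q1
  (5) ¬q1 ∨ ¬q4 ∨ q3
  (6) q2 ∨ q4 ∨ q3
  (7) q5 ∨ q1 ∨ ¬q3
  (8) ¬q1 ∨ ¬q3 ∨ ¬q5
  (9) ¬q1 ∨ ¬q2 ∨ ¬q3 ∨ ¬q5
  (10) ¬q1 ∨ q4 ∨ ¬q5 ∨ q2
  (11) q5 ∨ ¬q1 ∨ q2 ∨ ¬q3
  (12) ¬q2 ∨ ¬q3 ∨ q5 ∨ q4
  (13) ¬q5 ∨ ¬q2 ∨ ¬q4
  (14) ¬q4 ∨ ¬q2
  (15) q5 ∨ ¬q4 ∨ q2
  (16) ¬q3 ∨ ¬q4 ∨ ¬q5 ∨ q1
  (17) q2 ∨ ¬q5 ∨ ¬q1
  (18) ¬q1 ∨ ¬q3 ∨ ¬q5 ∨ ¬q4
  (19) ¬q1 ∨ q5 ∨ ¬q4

3

There are 2^5 = 32 truth assignments over (q1, q2, q3, q4, q5).
Split on q2. With q2 = True, the clauses containing q2 are satisfied and ¬q2 drops from the rest; 1 of the 2^4 = 16 assignments to the other variables satisfy what remains.
With q2 = False, by the same count on the reduced clause set, 2 assignments work.
Total: 1 + 2 = 3.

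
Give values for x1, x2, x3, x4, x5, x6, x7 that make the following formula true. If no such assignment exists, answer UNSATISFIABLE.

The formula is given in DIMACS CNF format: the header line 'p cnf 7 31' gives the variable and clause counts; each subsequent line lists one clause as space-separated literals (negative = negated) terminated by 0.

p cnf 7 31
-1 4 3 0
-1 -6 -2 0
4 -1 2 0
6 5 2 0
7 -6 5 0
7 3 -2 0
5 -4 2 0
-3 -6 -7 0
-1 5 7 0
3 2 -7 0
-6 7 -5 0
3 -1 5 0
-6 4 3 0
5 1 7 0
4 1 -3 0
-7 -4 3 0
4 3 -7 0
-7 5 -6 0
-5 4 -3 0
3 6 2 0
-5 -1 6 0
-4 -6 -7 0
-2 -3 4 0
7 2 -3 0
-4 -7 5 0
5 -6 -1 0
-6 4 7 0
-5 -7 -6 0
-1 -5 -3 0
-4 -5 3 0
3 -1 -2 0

x1 ↦ False; x2 ↦ True; x3 ↦ True; x4 ↦ True; x5 ↦ True; x6 ↦ False; x7 ↦ False

Suppose x1 = False.
Suppose x5 = True.
Suppose x6 = False.
Suppose x4 = True.
Unit clause (x3) forces x3 = True.
Suppose x7 = False.
Unit clause (x2) forces x2 = True.
This assignment satisfies each clause.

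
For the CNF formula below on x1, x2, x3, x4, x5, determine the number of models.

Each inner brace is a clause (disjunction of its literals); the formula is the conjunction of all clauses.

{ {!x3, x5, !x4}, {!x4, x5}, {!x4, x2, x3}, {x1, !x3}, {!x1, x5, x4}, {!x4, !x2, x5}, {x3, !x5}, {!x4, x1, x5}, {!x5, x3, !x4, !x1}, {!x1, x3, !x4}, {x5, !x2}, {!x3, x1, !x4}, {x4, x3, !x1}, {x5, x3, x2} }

4

There are 2^5 = 32 truth assignments over (x1, x2, x3, x4, x5).
Split on x3. With x3 = true, the clauses containing x3 are satisfied and !x3 drops from the rest; 4 of the 2^4 = 16 assignments to the other variables satisfy what remains.
With x3 = false, by the same count on the reduced clause set, 0 assignments work.
Total: 4 + 0 = 4.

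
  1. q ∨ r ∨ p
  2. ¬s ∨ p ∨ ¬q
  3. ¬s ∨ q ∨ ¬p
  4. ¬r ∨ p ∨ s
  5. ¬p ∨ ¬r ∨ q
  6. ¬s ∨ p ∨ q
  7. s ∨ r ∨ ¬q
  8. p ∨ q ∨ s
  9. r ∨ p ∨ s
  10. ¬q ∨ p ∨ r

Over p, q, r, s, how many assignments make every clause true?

There are 2^4 = 16 truth assignments over (p, q, r, s).
Check each against the 10 clauses (columns in the order p, q, r, s):
  F F F F  ✗ fails (q ∨ r ∨ p)
  F F F T  ✗ fails (q ∨ r ∨ p)
  F F T F  ✗ fails (¬r ∨ p ∨ s)
  F F T T  ✗ fails (¬s ∨ p ∨ q)
  F T F F  ✗ fails (s ∨ r ∨ ¬q)
  F T F T  ✗ fails (¬s ∨ p ∨ ¬q)
  F T T F  ✗ fails (¬r ∨ p ∨ s)
  F T T T  ✗ fails (¬s ∨ p ∨ ¬q)
  T F F F  ✓ satisfies all
  T F F T  ✗ fails (¬s ∨ q ∨ ¬p)
  T F T F  ✗ fails (¬p ∨ ¬r ∨ q)
  T F T T  ✗ fails (¬s ∨ q ∨ ¬p)
  T T F F  ✗ fails (s ∨ r ∨ ¬q)
  T T F T  ✓ satisfies all
  T T T F  ✓ satisfies all
  T T T T  ✓ satisfies all
4 of the 16 rows are models.

4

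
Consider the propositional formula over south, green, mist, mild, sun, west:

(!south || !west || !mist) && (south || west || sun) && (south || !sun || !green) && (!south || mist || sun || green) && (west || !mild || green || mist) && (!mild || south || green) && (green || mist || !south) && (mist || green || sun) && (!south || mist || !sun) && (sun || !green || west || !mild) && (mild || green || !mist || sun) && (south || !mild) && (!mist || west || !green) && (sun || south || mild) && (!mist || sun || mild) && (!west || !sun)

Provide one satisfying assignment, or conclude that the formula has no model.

south ↦ true; green ↦ true; mist ↦ false; mild ↦ false; sun ↦ false; west ↦ true

Branch on south: set south = true.
Branch on west: set west = true.
(!mist) alone gives mist = false.
(green) alone gives green = true.
(!sun) alone gives sun = false.
All clauses hold; mild can take either value.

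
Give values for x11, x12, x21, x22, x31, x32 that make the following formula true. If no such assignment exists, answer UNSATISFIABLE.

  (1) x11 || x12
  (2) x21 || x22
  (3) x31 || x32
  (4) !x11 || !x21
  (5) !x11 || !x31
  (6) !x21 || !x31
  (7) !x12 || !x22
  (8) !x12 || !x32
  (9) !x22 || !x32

UNSATISFIABLE

Case x11 = true:
(!x21) alone gives x21 = false.
(x22) alone gives x22 = true.
(!x31) alone gives x31 = false.
(x32) alone gives x32 = true.
But (!x32) is also a unit clause — contradiction.
Backtrack on x11: now try x11 = false.
(x12) alone gives x12 = true.
(!x22) alone gives x22 = false.
(x21) alone gives x21 = true.
(!x31) alone gives x31 = false.
(x32) alone gives x32 = true.
But (!x32) is also a unit clause — contradiction.
Both values of x11 lead to a conflict.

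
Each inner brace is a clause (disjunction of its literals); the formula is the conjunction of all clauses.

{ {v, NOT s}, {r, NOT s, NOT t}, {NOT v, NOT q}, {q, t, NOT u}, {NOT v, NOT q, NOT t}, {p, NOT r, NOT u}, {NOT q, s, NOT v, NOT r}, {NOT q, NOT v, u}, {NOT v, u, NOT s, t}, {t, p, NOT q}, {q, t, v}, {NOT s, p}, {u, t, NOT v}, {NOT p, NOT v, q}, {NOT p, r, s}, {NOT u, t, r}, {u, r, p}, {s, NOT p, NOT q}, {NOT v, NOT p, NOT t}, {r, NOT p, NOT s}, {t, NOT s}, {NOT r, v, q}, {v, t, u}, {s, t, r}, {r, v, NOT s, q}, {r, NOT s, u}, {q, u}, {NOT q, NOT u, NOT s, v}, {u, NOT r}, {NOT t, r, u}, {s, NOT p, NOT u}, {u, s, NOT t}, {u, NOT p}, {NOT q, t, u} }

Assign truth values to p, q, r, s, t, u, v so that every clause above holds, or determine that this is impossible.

Branch on v: set v = false.
The clause (NOT s) is unit, so s = false.
Branch on q: set q = true.
The clause (NOT p) is unit, so p = false.
The clause (t) is unit, so t = true.
The clause (u) is unit, so u = true.
The clause (NOT r) is unit, so r = false.
This assignment satisfies each clause.

p ↦ false; q ↦ true; r ↦ false; s ↦ false; t ↦ true; u ↦ true; v ↦ false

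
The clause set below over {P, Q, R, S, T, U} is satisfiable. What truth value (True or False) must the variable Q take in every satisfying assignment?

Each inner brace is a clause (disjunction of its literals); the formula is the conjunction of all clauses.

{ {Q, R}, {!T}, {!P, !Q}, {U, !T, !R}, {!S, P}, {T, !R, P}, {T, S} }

False

Suppose Q = true.
Unit clause (!T) forces T = false.
Unit clause (!P) forces P = false.
Unit clause (!S) forces S = false.
That conflicts with the unit clause (S).
So every satisfying assignment has Q = False.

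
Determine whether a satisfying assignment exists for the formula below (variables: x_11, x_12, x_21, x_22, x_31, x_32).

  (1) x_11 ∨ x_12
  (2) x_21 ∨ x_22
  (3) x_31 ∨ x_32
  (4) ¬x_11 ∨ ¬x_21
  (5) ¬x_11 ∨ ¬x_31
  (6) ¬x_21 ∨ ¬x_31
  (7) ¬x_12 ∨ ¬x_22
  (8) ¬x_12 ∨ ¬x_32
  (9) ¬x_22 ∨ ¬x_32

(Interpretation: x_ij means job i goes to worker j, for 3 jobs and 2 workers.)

No

Try x_11 = True.
The clause (¬x_21) is unit, so x_21 = False.
The clause (x_22) is unit, so x_22 = True.
The clause (¬x_31) is unit, so x_31 = False.
The clause (x_32) is unit, so x_32 = True.
That conflicts with the unit clause (¬x_32).
Undo x_11 and try x_11 = False.
The clause (x_12) is unit, so x_12 = True.
The clause (¬x_22) is unit, so x_22 = False.
The clause (x_21) is unit, so x_21 = True.
The clause (¬x_31) is unit, so x_31 = False.
The clause (x_32) is unit, so x_32 = True.
That conflicts with the unit clause (¬x_32).
Neither x_11 = True nor x_11 = False works.
No assignment satisfies every clause.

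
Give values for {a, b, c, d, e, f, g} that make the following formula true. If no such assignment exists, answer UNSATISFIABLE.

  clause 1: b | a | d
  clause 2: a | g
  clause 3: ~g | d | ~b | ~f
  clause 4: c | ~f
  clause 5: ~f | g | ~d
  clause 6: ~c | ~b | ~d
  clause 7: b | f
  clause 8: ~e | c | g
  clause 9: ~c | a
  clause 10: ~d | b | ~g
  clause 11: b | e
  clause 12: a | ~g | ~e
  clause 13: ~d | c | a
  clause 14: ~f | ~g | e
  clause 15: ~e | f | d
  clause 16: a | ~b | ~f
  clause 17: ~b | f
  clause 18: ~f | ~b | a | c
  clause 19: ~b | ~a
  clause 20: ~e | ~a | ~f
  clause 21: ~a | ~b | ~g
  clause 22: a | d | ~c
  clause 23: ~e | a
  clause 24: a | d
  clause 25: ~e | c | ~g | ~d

Case a = 1:
Unit clause (~b) forces b = 0.
Unit clause (f) forces f = 1.
Unit clause (c) forces c = 1.
Unit clause (e) forces e = 1.
Now (~e) is unsatisfied and unit — conflict.
Undo a and try a = 0.
Unit clause (g) forces g = 1.
Unit clause (~c) forces c = 0.
Unit clause (~f) forces f = 0.
Unit clause (b) forces b = 1.
Now (~b) is unsatisfied and unit — conflict.
Both values of a lead to a conflict.

UNSATISFIABLE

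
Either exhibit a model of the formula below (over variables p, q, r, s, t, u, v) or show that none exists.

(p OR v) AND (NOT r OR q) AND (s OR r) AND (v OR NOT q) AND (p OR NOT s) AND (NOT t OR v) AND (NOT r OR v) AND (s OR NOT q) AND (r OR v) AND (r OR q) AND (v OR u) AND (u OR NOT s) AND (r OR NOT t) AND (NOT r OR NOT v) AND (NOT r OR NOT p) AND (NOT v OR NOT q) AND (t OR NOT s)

Try p = true.
Unit clause (NOT r) forces r = false.
Unit clause (s) forces s = true.
Unit clause (v) forces v = true.
Unit clause (q) forces q = true.
But (NOT q) is also a unit clause — contradiction.
That branch fails; take p = false instead.
Unit clause (v) forces v = true.
Unit clause (NOT s) forces s = false.
Unit clause (r) forces r = true.
But (NOT r) is also a unit clause — contradiction.
Either choice for p ends in contradiction.

UNSATISFIABLE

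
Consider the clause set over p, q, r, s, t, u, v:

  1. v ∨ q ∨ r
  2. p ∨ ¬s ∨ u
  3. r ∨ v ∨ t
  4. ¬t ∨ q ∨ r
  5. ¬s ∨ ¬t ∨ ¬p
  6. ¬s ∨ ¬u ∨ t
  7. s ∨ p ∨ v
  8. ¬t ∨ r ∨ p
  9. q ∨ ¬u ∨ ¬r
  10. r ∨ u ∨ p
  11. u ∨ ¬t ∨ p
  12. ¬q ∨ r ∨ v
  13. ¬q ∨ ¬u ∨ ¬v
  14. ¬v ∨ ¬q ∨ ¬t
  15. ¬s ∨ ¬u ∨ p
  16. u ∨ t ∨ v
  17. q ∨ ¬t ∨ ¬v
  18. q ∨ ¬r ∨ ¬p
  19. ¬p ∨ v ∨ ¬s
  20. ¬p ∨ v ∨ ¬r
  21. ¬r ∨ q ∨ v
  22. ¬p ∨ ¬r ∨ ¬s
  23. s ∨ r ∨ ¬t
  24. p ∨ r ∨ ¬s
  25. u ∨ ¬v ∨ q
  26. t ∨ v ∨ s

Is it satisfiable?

Satisfiable

Case v = True:
Case q = False:
Unit clause (¬t) forces t = False.
Unit clause (u) forces u = True.
Unit clause (¬s) forces s = False.
Unit clause (¬r) forces r = False.
No clause remains; p is free.
A satisfying assignment: p ↦ True, q ↦ False, r ↦ False, s ↦ False, t ↦ False, u ↦ True, v ↦ True.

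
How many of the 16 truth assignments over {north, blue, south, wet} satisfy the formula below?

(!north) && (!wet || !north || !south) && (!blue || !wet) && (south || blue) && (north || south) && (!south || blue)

1

There are 2^4 = 16 truth assignments over (north, blue, south, wet).
Check each against the 6 clauses (columns in the order north, blue, south, wet):
  F F F F  ✗ fails (south || blue)
  F F F T  ✗ fails (south || blue)
  F F T F  ✗ fails (!south || blue)
  F F T T  ✗ fails (!south || blue)
  F T F F  ✗ fails (north || south)
  F T F T  ✗ fails (!blue || !wet)
  F T T F  ✓ satisfies all
  F T T T  ✗ fails (!blue || !wet)
  T F F F  ✗ fails (!north)
  T F F T  ✗ fails (!north)
  T F T F  ✗ fails (!north)
  T F T T  ✗ fails (!north)
  T T F F  ✗ fails (!north)
  T T F T  ✗ fails (!north)
  T T T F  ✗ fails (!north)
  T T T T  ✗ fails (!north)
1 of the 16 rows is a model.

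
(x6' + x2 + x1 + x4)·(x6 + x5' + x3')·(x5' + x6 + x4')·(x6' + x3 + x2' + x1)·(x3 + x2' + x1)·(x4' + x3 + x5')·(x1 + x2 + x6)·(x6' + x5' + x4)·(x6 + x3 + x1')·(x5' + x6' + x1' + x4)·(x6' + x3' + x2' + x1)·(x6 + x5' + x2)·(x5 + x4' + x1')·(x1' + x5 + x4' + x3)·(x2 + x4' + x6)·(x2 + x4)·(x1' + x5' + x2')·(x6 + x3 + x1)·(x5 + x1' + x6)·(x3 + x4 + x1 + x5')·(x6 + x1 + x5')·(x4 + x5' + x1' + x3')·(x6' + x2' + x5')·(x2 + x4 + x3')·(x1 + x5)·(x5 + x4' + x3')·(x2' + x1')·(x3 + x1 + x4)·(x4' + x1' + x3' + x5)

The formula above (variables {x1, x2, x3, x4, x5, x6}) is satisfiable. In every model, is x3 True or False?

True

Suppose x3 = 0.
Try x2 = 0.
From the singleton clause (x4), x4 = 1.
From the singleton clause (x5'), x5 = 0.
From the singleton clause (x1'), x1 = 0.
That conflicts with the unit clause (x1).
Undo x2 and try x2 = 1.
From the singleton clause (x1), x1 = 1.
That conflicts with the unit clause (x1').
Both values of x2 lead to a conflict.
So every satisfying assignment has x3 = True.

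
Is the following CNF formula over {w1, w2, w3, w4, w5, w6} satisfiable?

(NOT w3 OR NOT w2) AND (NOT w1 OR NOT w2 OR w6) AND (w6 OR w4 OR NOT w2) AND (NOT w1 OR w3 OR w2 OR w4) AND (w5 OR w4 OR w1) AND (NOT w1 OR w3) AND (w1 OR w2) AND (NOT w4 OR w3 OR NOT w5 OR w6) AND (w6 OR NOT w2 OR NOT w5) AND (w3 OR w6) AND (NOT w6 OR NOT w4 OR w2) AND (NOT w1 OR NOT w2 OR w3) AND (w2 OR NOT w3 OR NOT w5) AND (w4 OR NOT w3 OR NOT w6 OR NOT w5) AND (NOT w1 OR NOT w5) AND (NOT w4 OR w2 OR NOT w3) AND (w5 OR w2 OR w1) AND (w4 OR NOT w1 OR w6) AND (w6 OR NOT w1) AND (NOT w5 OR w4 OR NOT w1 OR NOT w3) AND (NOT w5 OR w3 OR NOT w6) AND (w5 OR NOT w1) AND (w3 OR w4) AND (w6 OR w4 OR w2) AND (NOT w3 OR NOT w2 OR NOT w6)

Suppose w3 = false.
The clause (NOT w1) is unit, so w1 = false.
The clause (w2) is unit, so w2 = true.
The clause (w6) is unit, so w6 = true.
The clause (NOT w5) is unit, so w5 = false.
The clause (w4) is unit, so w4 = true.
All clauses are satisfied.
A satisfying assignment: w1 ↦ false, w2 ↦ true, w3 ↦ false, w4 ↦ true, w5 ↦ false, w6 ↦ true.

Yes, satisfiable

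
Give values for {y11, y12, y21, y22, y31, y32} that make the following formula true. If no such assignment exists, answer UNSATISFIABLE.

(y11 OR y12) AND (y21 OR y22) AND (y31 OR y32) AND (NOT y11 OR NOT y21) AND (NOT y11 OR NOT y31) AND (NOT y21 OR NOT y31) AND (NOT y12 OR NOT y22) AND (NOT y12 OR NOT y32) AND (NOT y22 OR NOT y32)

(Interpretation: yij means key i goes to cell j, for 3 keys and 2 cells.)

Suppose y11 = true.
Unit clause (NOT y21) forces y21 = false.
Unit clause (y22) forces y22 = true.
Unit clause (NOT y31) forces y31 = false.
Unit clause (y32) forces y32 = true.
Now (NOT y32) is unsatisfied and unit — conflict.
Backtrack on y11: now try y11 = false.
Unit clause (y12) forces y12 = true.
Unit clause (NOT y22) forces y22 = false.
Unit clause (y21) forces y21 = true.
Unit clause (NOT y31) forces y31 = false.
Unit clause (y32) forces y32 = true.
Now (NOT y32) is unsatisfied and unit — conflict.
Both values of y11 lead to a conflict.

UNSATISFIABLE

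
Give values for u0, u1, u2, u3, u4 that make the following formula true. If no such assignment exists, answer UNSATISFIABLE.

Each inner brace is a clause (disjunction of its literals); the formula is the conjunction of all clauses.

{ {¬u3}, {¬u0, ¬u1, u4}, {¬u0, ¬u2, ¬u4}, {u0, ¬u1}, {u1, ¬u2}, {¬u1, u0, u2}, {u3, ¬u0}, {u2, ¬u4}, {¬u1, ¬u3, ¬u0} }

u0 ↦ False,  u1 ↦ False,  u2 ↦ False,  u3 ↦ False,  u4 ↦ False

(¬u3) alone gives u3 = False.
(¬u0) alone gives u0 = False.
(¬u1) alone gives u1 = False.
(¬u2) alone gives u2 = False.
(¬u4) alone gives u4 = False.
Every clause now holds.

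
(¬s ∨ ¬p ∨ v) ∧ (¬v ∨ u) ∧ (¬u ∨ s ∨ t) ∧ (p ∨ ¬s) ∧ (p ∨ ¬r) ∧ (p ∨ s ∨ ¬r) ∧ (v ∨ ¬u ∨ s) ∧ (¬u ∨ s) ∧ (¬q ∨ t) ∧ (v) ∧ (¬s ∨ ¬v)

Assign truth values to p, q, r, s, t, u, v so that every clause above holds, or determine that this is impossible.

UNSATISFIABLE

Unit clause (v) forces v = True.
Unit clause (u) forces u = True.
Unit clause (s) forces s = True.
Now (¬s) is unsatisfied and unit — conflict.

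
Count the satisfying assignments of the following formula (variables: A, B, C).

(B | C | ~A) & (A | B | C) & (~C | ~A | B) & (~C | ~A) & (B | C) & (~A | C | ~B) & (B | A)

2

There are 2^3 = 8 truth assignments over (A, B, C).
Check each against the 7 clauses (columns in the order A, B, C):
  F F F  ✗ fails (A | B | C)
  F F T  ✗ fails (B | A)
  F T F  ✓ satisfies all
  F T T  ✓ satisfies all
  T F F  ✗ fails (B | C | ~A)
  T F T  ✗ fails (~C | ~A | B)
  T T F  ✗ fails (~A | C | ~B)
  T T T  ✗ fails (~C | ~A)
2 of the 8 rows are models.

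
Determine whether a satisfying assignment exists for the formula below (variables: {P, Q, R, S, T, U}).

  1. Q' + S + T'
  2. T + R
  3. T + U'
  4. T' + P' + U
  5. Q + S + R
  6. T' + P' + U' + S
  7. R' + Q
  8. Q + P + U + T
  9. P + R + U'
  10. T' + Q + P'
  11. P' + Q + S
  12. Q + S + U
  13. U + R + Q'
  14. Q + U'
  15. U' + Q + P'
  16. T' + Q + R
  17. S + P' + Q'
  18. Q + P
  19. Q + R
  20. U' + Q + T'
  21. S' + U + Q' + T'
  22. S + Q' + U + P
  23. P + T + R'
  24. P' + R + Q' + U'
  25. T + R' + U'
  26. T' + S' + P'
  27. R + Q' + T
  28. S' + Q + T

Branch on T: set T = 1.
Branch on Q: set Q = 1.
From the singleton clause (S), S = 1.
From the singleton clause (U), U = 1.
From the singleton clause (P'), P = 0.
From the singleton clause (R), R = 1.
All clauses are satisfied.
A satisfying assignment: P: 0,  Q: 1,  R: 1,  S: 1,  T: 1,  U: 1.

Yes, satisfiable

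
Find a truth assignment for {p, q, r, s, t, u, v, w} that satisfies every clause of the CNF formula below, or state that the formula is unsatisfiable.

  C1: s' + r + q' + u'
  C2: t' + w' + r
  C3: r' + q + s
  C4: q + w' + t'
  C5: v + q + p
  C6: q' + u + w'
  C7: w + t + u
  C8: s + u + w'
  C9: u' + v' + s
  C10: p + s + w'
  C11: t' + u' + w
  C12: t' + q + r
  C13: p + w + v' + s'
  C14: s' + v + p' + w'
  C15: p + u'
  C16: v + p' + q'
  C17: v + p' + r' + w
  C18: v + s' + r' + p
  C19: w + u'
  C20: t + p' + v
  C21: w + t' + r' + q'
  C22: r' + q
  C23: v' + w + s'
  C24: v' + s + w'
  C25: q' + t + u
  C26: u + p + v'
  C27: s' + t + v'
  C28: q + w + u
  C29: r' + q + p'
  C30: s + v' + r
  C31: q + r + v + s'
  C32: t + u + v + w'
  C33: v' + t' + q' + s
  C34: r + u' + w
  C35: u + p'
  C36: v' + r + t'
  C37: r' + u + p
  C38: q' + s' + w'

p: 0,  q: 1,  r: 0,  s: 0,  t: 1,  u: 0,  v: 0,  w: 0

Case p = 0:
From the singleton clause (u'), u = 0.
From the singleton clause (v'), v = 0.
From the singleton clause (q), q = 1.
From the singleton clause (w'), w = 0.
From the singleton clause (t), t = 1.
From the singleton clause (r'), r = 0.
No clause remains; s is free.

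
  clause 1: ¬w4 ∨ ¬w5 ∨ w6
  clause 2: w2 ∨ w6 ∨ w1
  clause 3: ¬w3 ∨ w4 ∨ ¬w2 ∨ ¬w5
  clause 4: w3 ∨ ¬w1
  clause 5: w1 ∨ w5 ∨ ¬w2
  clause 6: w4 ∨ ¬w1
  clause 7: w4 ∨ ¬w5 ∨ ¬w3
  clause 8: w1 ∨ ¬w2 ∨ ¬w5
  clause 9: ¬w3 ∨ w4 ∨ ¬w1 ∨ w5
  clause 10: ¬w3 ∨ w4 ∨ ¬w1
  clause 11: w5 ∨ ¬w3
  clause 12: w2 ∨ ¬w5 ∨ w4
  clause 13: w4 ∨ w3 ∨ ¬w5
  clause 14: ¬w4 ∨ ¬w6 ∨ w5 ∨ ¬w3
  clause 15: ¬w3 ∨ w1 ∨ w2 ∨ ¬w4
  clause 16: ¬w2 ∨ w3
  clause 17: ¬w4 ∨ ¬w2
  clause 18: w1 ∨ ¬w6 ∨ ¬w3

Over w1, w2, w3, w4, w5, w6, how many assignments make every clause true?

4

There are 2^6 = 64 truth assignments over (w1, w2, w3, w4, w5, w6).
Split on w2. With w2 = True, the clauses containing w2 are satisfied and ¬w2 drops from the rest; 0 of the 2^5 = 32 assignments to the other variables satisfy what remains.
With w2 = False, by the same count on the reduced clause set, 4 assignments work.
Total: 0 + 4 = 4.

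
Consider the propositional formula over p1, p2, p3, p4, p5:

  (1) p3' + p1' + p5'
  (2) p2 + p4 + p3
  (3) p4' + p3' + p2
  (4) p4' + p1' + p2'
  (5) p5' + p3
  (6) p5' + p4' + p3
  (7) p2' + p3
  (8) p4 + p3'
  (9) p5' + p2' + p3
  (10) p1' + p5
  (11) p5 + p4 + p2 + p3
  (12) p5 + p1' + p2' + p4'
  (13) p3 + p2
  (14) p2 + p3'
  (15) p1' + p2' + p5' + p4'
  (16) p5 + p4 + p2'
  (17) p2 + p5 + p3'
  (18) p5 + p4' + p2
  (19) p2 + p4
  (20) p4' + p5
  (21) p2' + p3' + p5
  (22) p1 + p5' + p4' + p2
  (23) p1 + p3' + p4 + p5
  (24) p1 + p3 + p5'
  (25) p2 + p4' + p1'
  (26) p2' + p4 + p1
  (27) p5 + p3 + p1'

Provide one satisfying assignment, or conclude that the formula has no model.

Try p5 = 1.
Unit clause (p3) forces p3 = 1.
Unit clause (p1') forces p1 = 0.
Unit clause (p4) forces p4 = 1.
Unit clause (p2) forces p2 = 1.
Every clause now holds.

p1: 0, p2: 1, p3: 1, p4: 1, p5: 1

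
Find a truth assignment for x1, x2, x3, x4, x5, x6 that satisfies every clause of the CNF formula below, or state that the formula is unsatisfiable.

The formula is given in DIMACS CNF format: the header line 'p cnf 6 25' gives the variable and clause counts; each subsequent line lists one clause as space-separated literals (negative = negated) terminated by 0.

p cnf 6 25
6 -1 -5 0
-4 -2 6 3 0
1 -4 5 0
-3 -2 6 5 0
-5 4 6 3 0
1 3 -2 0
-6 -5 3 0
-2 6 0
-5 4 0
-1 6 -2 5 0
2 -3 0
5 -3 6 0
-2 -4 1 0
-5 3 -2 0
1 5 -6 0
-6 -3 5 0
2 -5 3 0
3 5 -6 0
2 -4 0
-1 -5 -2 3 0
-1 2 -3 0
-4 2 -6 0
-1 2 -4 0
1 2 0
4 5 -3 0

x1 ↦ True; x2 ↦ True; x3 ↦ True; x4 ↦ True; x5 ↦ True; x6 ↦ True

Try x2 = True.
Unit clause (x6) forces x6 = True.
Try x1 = True.
Try x5 = True.
Unit clause (x3) forces x3 = True.
Unit clause (x4) forces x4 = True.
This assignment satisfies each clause.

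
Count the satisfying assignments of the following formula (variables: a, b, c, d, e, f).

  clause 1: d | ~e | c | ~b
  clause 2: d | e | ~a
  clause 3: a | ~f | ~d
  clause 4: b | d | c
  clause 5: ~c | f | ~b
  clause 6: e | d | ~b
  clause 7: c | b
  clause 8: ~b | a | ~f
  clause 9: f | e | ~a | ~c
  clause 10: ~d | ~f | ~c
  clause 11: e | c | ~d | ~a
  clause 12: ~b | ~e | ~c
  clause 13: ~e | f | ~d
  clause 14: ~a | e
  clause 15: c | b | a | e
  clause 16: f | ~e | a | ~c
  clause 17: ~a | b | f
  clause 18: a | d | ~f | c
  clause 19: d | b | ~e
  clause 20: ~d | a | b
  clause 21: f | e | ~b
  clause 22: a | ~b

There are 2^6 = 64 truth assignments over (a, b, c, d, e, f).
Split on c. With c = 1, the clauses containing c are satisfied and ~c drops from the rest; 2 of the 2^5 = 32 assignments to the other variables satisfy what remains.
With c = 0, by the same count on the reduced clause set, 1 assignment works.
Total: 2 + 1 = 3.

3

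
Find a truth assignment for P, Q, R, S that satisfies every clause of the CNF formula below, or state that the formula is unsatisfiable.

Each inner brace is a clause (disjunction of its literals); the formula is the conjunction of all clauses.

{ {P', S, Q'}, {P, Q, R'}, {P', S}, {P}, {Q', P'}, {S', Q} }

From the singleton clause (P), P = 1.
From the singleton clause (S), S = 1.
From the singleton clause (Q'), Q = 0.
Now (Q) is unsatisfied and unit — conflict.

UNSATISFIABLE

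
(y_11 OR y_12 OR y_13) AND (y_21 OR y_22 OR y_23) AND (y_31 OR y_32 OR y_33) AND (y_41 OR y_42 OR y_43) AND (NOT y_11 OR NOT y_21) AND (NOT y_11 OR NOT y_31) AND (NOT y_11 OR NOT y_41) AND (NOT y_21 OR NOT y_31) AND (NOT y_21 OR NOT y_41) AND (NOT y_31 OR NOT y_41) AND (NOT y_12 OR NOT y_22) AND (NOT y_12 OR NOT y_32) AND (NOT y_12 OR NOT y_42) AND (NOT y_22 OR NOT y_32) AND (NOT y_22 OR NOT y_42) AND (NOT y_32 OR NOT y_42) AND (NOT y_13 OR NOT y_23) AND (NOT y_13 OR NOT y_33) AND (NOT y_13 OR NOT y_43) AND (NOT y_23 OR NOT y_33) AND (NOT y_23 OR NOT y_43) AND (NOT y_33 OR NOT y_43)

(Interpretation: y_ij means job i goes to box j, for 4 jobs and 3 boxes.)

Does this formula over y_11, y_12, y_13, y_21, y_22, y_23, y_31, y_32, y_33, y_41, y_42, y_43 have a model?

Suppose y_11 = false.
Suppose y_12 = true.
From the singleton clause (NOT y_22), y_22 = false.
From the singleton clause (NOT y_32), y_32 = false.
From the singleton clause (NOT y_42), y_42 = false.
Suppose y_21 = true.
From the singleton clause (NOT y_31), y_31 = false.
From the singleton clause (y_33), y_33 = true.
From the singleton clause (NOT y_41), y_41 = false.
From the singleton clause (y_43), y_43 = true.
Now (NOT y_43) is unsatisfied and unit — conflict.
So y_21 must be the other value — set y_21 = false.
From the singleton clause (y_23), y_23 = true.
From the singleton clause (NOT y_13), y_13 = false.
From the singleton clause (NOT y_33), y_33 = false.
From the singleton clause (y_31), y_31 = true.
From the singleton clause (NOT y_41), y_41 = false.
From the singleton clause (y_43), y_43 = true.
Now (NOT y_43) is unsatisfied and unit — conflict.
Both values of y_21 lead to a conflict.
So y_12 must be the other value — set y_12 = false.
From the singleton clause (y_13), y_13 = true.
From the singleton clause (NOT y_23), y_23 = false.
From the singleton clause (NOT y_33), y_33 = false.
From the singleton clause (NOT y_43), y_43 = false.
Suppose y_21 = true.
From the singleton clause (NOT y_31), y_31 = false.
From the singleton clause (y_32), y_32 = true.
From the singleton clause (NOT y_41), y_41 = false.
From the singleton clause (y_42), y_42 = true.
Now (NOT y_42) is unsatisfied and unit — conflict.
So y_21 must be the other value — set y_21 = false.
From the singleton clause (y_22), y_22 = true.
From the singleton clause (NOT y_32), y_32 = false.
From the singleton clause (y_31), y_31 = true.
From the singleton clause (NOT y_41), y_41 = false.
From the singleton clause (y_42), y_42 = true.
Now (NOT y_42) is unsatisfied and unit — conflict.
Both values of y_21 lead to a conflict.
Both values of y_12 lead to a conflict.
So y_11 must be the other value — set y_11 = true.
From the singleton clause (NOT y_21), y_21 = false.
From the singleton clause (NOT y_31), y_31 = false.
From the singleton clause (NOT y_41), y_41 = false.
Suppose y_22 = true.
From the singleton clause (NOT y_12), y_12 = false.
From the singleton clause (NOT y_32), y_32 = false.
From the singleton clause (y_33), y_33 = true.
From the singleton clause (NOT y_42), y_42 = false.
From the singleton clause (y_43), y_43 = true.
Now (NOT y_43) is unsatisfied and unit — conflict.
So y_22 must be the other value — set y_22 = false.
From the singleton clause (y_23), y_23 = true.
From the singleton clause (NOT y_13), y_13 = false.
From the singleton clause (NOT y_33), y_33 = false.
From the singleton clause (y_32), y_32 = true.
From the singleton clause (NOT y_12), y_12 = false.
From the singleton clause (NOT y_42), y_42 = false.
From the singleton clause (y_43), y_43 = true.
Now (NOT y_43) is unsatisfied and unit — conflict.
Both values of y_22 lead to a conflict.
Both values of y_11 lead to a conflict.
No assignment satisfies every clause.

Unsatisfiable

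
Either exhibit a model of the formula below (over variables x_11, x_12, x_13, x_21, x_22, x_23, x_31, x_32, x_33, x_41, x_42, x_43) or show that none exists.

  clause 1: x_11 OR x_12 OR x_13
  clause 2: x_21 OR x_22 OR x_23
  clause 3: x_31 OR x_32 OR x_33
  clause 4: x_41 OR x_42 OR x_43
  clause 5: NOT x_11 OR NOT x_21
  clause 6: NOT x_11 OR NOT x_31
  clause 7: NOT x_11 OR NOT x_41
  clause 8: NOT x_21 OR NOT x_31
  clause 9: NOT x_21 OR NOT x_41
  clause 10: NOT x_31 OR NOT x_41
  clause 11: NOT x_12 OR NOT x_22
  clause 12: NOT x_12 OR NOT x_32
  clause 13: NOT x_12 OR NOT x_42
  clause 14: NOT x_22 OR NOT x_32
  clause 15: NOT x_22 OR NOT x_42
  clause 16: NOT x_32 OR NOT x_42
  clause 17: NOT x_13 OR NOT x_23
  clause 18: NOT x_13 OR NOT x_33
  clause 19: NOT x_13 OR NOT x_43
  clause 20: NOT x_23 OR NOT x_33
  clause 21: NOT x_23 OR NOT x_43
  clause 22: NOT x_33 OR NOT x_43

UNSATISFIABLE

Case x_11 = false:
Case x_12 = true:
From the singleton clause (NOT x_22), x_22 = false.
From the singleton clause (NOT x_32), x_32 = false.
From the singleton clause (NOT x_42), x_42 = false.
Case x_21 = true:
From the singleton clause (NOT x_31), x_31 = false.
From the singleton clause (x_33), x_33 = true.
From the singleton clause (NOT x_41), x_41 = false.
From the singleton clause (x_43), x_43 = true.
Now (NOT x_43) is unsatisfied and unit — conflict.
Undo x_21 and try x_21 = false.
From the singleton clause (x_23), x_23 = true.
From the singleton clause (NOT x_13), x_13 = false.
From the singleton clause (NOT x_33), x_33 = false.
From the singleton clause (x_31), x_31 = true.
From the singleton clause (NOT x_41), x_41 = false.
From the singleton clause (x_43), x_43 = true.
Now (NOT x_43) is unsatisfied and unit — conflict.
Neither x_21 = true nor x_21 = false works.
Undo x_12 and try x_12 = false.
From the singleton clause (x_13), x_13 = true.
From the singleton clause (NOT x_23), x_23 = false.
From the singleton clause (NOT x_33), x_33 = false.
From the singleton clause (NOT x_43), x_43 = false.
Case x_21 = true:
From the singleton clause (NOT x_31), x_31 = false.
From the singleton clause (x_32), x_32 = true.
From the singleton clause (NOT x_41), x_41 = false.
From the singleton clause (x_42), x_42 = true.
Now (NOT x_42) is unsatisfied and unit — conflict.
Undo x_21 and try x_21 = false.
From the singleton clause (x_22), x_22 = true.
From the singleton clause (NOT x_32), x_32 = false.
From the singleton clause (x_31), x_31 = true.
From the singleton clause (NOT x_41), x_41 = false.
From the singleton clause (x_42), x_42 = true.
Now (NOT x_42) is unsatisfied and unit — conflict.
Neither x_21 = true nor x_21 = false works.
Neither x_12 = true nor x_12 = false works.
Undo x_11 and try x_11 = true.
From the singleton clause (NOT x_21), x_21 = false.
From the singleton clause (NOT x_31), x_31 = false.
From the singleton clause (NOT x_41), x_41 = false.
Case x_22 = true:
From the singleton clause (NOT x_12), x_12 = false.
From the singleton clause (NOT x_32), x_32 = false.
From the singleton clause (x_33), x_33 = true.
From the singleton clause (NOT x_42), x_42 = false.
From the singleton clause (x_43), x_43 = true.
Now (NOT x_43) is unsatisfied and unit — conflict.
Undo x_22 and try x_22 = false.
From the singleton clause (x_23), x_23 = true.
From the singleton clause (NOT x_13), x_13 = false.
From the singleton clause (NOT x_33), x_33 = false.
From the singleton clause (x_32), x_32 = true.
From the singleton clause (NOT x_12), x_12 = false.
From the singleton clause (NOT x_42), x_42 = false.
From the singleton clause (x_43), x_43 = true.
Now (NOT x_43) is unsatisfied and unit — conflict.
Neither x_22 = true nor x_22 = false works.
Neither x_11 = true nor x_11 = false works.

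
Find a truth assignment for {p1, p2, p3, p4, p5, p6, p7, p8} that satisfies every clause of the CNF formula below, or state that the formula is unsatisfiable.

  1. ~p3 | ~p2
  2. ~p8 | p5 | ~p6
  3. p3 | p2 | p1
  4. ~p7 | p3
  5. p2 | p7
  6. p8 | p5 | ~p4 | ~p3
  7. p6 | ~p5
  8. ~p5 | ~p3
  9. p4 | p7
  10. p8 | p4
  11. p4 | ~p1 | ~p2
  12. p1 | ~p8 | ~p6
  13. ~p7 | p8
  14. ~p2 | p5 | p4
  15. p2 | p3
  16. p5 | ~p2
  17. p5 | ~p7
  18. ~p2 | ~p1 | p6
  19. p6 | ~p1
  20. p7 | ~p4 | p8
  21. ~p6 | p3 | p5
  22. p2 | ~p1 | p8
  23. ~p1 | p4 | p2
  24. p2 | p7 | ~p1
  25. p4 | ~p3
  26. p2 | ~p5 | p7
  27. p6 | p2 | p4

p1=1, p2=1, p3=0, p4=1, p5=1, p6=1, p7=0, p8=1

Case p3 = 0:
Unit clause (~p7) forces p7 = 0.
Unit clause (p2) forces p2 = 1.
Unit clause (p4) forces p4 = 1.
Unit clause (p5) forces p5 = 1.
Unit clause (p6) forces p6 = 1.
Unit clause (p8) forces p8 = 1.
Unit clause (p1) forces p1 = 1.
This assignment satisfies each clause.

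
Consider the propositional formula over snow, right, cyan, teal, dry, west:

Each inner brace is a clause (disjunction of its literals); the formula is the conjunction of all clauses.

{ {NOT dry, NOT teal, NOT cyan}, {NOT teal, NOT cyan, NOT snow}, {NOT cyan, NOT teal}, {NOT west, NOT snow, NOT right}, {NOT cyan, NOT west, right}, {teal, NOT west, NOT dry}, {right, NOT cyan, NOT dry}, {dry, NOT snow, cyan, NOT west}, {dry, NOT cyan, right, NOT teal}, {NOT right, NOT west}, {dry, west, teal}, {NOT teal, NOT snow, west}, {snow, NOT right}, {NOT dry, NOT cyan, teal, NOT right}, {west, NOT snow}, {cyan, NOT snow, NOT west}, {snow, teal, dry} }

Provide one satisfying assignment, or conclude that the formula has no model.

Case cyan = false:
Case right = false:
Case west = false:
Unit clause (NOT snow) forces snow = false.
Case dry = true:
Every clause is now satisfied; teal is unconstrained.

snow=false, right=false, cyan=false, teal=false, dry=true, west=false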